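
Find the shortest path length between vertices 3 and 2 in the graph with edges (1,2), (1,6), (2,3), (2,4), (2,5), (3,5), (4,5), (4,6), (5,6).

Step 1: Build adjacency list:
  1: 2, 6
  2: 1, 3, 4, 5
  3: 2, 5
  4: 2, 5, 6
  5: 2, 3, 4, 6
  6: 1, 4, 5

Step 2: BFS from vertex 3 to find shortest path to 2:
  vertex 2 reached at distance 1

Step 3: Shortest path: 3 -> 2
Path length: 1 edge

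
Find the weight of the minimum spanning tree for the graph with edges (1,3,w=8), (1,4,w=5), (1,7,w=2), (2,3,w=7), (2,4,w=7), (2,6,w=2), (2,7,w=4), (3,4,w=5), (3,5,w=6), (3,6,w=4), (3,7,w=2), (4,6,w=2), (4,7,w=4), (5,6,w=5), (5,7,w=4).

Apply Kruskal's algorithm (sort edges by weight, add if no cycle):

Sorted edges by weight:
  (1,7) w=2
  (2,6) w=2
  (3,7) w=2
  (4,6) w=2
  (2,7) w=4
  (3,6) w=4
  (4,7) w=4
  (5,7) w=4
  (1,4) w=5
  (3,4) w=5
  (5,6) w=5
  (3,5) w=6
  (2,3) w=7
  (2,4) w=7
  (1,3) w=8

Add edge (1,7) w=2 -- no cycle. Running total: 2
Add edge (2,6) w=2 -- no cycle. Running total: 4
Add edge (3,7) w=2 -- no cycle. Running total: 6
Add edge (4,6) w=2 -- no cycle. Running total: 8
Add edge (2,7) w=4 -- no cycle. Running total: 12
Skip edge (3,6) w=4 -- would create cycle
Skip edge (4,7) w=4 -- would create cycle
Add edge (5,7) w=4 -- no cycle. Running total: 16

MST edges: (1,7,w=2), (2,6,w=2), (3,7,w=2), (4,6,w=2), (2,7,w=4), (5,7,w=4)
Total MST weight: 2 + 2 + 2 + 2 + 4 + 4 = 16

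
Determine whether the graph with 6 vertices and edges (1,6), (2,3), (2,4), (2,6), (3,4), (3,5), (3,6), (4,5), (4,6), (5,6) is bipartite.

Step 1: Attempt 2-coloring using BFS:
  Start at vertex 1, assign color 0
  Color vertex 6 with color 1 (neighbor of 1)
  Color vertex 2 with color 0 (neighbor of 6)
  Color vertex 3 with color 0 (neighbor of 6)
  Color vertex 4 with color 0 (neighbor of 6)
  Color vertex 5 with color 0 (neighbor of 6)

Step 2: Conflict found! Vertices 2 and 3 are adjacent but have the same color.
This means the graph contains an odd cycle.

The graph is NOT bipartite.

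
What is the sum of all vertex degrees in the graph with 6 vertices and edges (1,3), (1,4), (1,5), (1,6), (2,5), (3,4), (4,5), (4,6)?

Step 1: Count edges incident to each vertex:
  deg(1) = 4 (neighbors: 3, 4, 5, 6)
  deg(2) = 1 (neighbors: 5)
  deg(3) = 2 (neighbors: 1, 4)
  deg(4) = 4 (neighbors: 1, 3, 5, 6)
  deg(5) = 3 (neighbors: 1, 2, 4)
  deg(6) = 2 (neighbors: 1, 4)

Step 2: Sum all degrees:
  4 + 1 + 2 + 4 + 3 + 2 = 16

Verification: sum of degrees = 2 * |E| = 2 * 8 = 16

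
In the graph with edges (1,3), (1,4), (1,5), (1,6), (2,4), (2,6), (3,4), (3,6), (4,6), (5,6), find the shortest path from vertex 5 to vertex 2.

Step 1: Build adjacency list:
  1: 3, 4, 5, 6
  2: 4, 6
  3: 1, 4, 6
  4: 1, 2, 3, 6
  5: 1, 6
  6: 1, 2, 3, 4, 5

Step 2: BFS from vertex 5 to find shortest path to 2:
  vertex 1 reached at distance 1
  vertex 6 reached at distance 1
  vertex 3 reached at distance 2
  vertex 4 reached at distance 2
  vertex 2 reached at distance 2

Step 3: Shortest path: 5 -> 6 -> 2
Path length: 2 edges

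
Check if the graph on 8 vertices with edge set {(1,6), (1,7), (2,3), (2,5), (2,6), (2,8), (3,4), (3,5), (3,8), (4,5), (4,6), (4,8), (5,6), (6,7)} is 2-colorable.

Step 1: Attempt 2-coloring using BFS:
  Start at vertex 1, assign color 0
  Color vertex 6 with color 1 (neighbor of 1)
  Color vertex 7 with color 1 (neighbor of 1)
  Color vertex 2 with color 0 (neighbor of 6)
  Color vertex 4 with color 0 (neighbor of 6)
  Color vertex 5 with color 0 (neighbor of 6)

Step 2: Conflict found! Vertices 6 and 7 are adjacent but have the same color.
This means the graph contains an odd cycle.

The graph is NOT bipartite.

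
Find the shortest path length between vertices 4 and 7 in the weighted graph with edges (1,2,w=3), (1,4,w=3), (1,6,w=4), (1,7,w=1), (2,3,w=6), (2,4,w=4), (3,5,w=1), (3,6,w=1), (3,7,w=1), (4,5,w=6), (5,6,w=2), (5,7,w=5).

Step 1: Build adjacency list with weights:
  1: 2(w=3), 4(w=3), 6(w=4), 7(w=1)
  2: 1(w=3), 3(w=6), 4(w=4)
  3: 2(w=6), 5(w=1), 6(w=1), 7(w=1)
  4: 1(w=3), 2(w=4), 5(w=6)
  5: 3(w=1), 4(w=6), 6(w=2), 7(w=5)
  6: 1(w=4), 3(w=1), 5(w=2)
  7: 1(w=1), 3(w=1), 5(w=5)

Step 2: Apply Dijkstra's algorithm from vertex 4:
  Visit vertex 4 (distance=0)
    Update dist[1] = 3
    Update dist[2] = 4
    Update dist[5] = 6
  Visit vertex 1 (distance=3)
    Update dist[6] = 7
    Update dist[7] = 4
  Visit vertex 2 (distance=4)
    Update dist[3] = 10
  Visit vertex 7 (distance=4)
    Update dist[3] = 5

Step 3: Shortest path: 4 -> 1 -> 7
Total weight: 3 + 1 = 4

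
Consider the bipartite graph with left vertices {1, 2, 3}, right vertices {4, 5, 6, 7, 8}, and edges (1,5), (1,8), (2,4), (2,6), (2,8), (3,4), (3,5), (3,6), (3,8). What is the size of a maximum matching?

Step 1: List the neighbors of each left vertex:
  1: 5, 8
  2: 4, 6, 8
  3: 4, 5, 6, 8

Step 2: Greedily match left vertices, then look for augmenting paths:
  Match 1 -- 5
  Match 2 -- 4
  Match 3 -- 6
  No augmenting path remains.

Step 3: Verify this is maximum:
  Matching size 3 = min(|L|, |R|) = min(3, 5), which is an upper bound, so this matching is maximum.

Maximum matching: {(1,5), (2,4), (3,6)}
Size: 3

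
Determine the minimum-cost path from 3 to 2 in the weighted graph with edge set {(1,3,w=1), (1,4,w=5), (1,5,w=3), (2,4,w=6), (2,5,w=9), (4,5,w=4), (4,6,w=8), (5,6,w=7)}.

Step 1: Build adjacency list with weights:
  1: 3(w=1), 4(w=5), 5(w=3)
  2: 4(w=6), 5(w=9)
  3: 1(w=1)
  4: 1(w=5), 2(w=6), 5(w=4), 6(w=8)
  5: 1(w=3), 2(w=9), 4(w=4), 6(w=7)
  6: 4(w=8), 5(w=7)

Step 2: Apply Dijkstra's algorithm from vertex 3:
  Visit vertex 3 (distance=0)
    Update dist[1] = 1
  Visit vertex 1 (distance=1)
    Update dist[4] = 6
    Update dist[5] = 4
  Visit vertex 5 (distance=4)
    Update dist[2] = 13
    Update dist[6] = 11
  Visit vertex 4 (distance=6)
    Update dist[2] = 12
  Visit vertex 6 (distance=11)
  Visit vertex 2 (distance=12)

Step 3: Shortest path: 3 -> 1 -> 4 -> 2
Total weight: 1 + 5 + 6 = 12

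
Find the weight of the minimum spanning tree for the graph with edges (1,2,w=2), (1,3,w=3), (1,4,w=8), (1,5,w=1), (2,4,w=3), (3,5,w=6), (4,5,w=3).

Apply Kruskal's algorithm (sort edges by weight, add if no cycle):

Sorted edges by weight:
  (1,5) w=1
  (1,2) w=2
  (1,3) w=3
  (2,4) w=3
  (4,5) w=3
  (3,5) w=6
  (1,4) w=8

Add edge (1,5) w=1 -- no cycle. Running total: 1
Add edge (1,2) w=2 -- no cycle. Running total: 3
Add edge (1,3) w=3 -- no cycle. Running total: 6
Add edge (2,4) w=3 -- no cycle. Running total: 9

MST edges: (1,5,w=1), (1,2,w=2), (1,3,w=3), (2,4,w=3)
Total MST weight: 1 + 2 + 3 + 3 = 9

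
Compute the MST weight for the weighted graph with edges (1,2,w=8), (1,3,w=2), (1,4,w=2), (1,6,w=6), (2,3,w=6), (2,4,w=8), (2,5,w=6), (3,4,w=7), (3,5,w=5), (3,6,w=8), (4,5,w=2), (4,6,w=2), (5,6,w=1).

Apply Kruskal's algorithm (sort edges by weight, add if no cycle):

Sorted edges by weight:
  (5,6) w=1
  (1,4) w=2
  (1,3) w=2
  (4,6) w=2
  (4,5) w=2
  (3,5) w=5
  (1,6) w=6
  (2,5) w=6
  (2,3) w=6
  (3,4) w=7
  (1,2) w=8
  (2,4) w=8
  (3,6) w=8

Add edge (5,6) w=1 -- no cycle. Running total: 1
Add edge (1,4) w=2 -- no cycle. Running total: 3
Add edge (1,3) w=2 -- no cycle. Running total: 5
Add edge (4,6) w=2 -- no cycle. Running total: 7
Skip edge (4,5) w=2 -- would create cycle
Skip edge (3,5) w=5 -- would create cycle
Skip edge (1,6) w=6 -- would create cycle
Add edge (2,5) w=6 -- no cycle. Running total: 13

MST edges: (5,6,w=1), (1,4,w=2), (1,3,w=2), (4,6,w=2), (2,5,w=6)
Total MST weight: 1 + 2 + 2 + 2 + 6 = 13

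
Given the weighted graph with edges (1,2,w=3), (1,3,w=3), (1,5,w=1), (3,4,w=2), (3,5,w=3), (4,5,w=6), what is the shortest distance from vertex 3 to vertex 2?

Step 1: Build adjacency list with weights:
  1: 2(w=3), 3(w=3), 5(w=1)
  2: 1(w=3)
  3: 1(w=3), 4(w=2), 5(w=3)
  4: 3(w=2), 5(w=6)
  5: 1(w=1), 3(w=3), 4(w=6)

Step 2: Apply Dijkstra's algorithm from vertex 3:
  Visit vertex 3 (distance=0)
    Update dist[1] = 3
    Update dist[4] = 2
    Update dist[5] = 3
  Visit vertex 4 (distance=2)
  Visit vertex 1 (distance=3)
    Update dist[2] = 6
  Visit vertex 5 (distance=3)
  Visit vertex 2 (distance=6)

Step 3: Shortest path: 3 -> 1 -> 2
Total weight: 3 + 3 = 6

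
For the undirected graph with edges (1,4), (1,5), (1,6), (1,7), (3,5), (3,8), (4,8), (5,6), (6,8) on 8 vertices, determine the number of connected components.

Step 1: Build adjacency list from edges:
  1: 4, 5, 6, 7
  2: (none)
  3: 5, 8
  4: 1, 8
  5: 1, 3, 6
  6: 1, 5, 8
  7: 1
  8: 3, 4, 6

Step 2: Run BFS/DFS from vertex 1:
  Visited: {1, 4, 5, 6, 7, 8, 3}
  Reached 7 of 8 vertices

Step 3: Only 7 of 8 vertices reached. Graph is disconnected.
Connected components: {1, 3, 4, 5, 6, 7, 8}, {2}
Number of connected components: 2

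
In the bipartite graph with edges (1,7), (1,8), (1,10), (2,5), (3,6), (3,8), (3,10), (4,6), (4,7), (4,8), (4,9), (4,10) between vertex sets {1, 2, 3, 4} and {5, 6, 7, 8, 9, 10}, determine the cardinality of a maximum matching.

Step 1: List the neighbors of each left vertex:
  1: 7, 8, 10
  2: 5
  3: 6, 8, 10
  4: 6, 7, 8, 9, 10

Step 2: Greedily match left vertices, then look for augmenting paths:
  Match 1 -- 7
  Match 2 -- 5
  Match 3 -- 6
  Match 4 -- 8
  No augmenting path remains.

Step 3: Verify this is maximum:
  Matching size 4 = min(|L|, |R|) = min(4, 6), which is an upper bound, so this matching is maximum.

Maximum matching: {(1,7), (2,5), (3,6), (4,8)}
Size: 4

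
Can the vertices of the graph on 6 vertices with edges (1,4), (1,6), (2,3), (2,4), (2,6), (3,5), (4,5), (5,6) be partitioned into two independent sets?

Step 1: Attempt 2-coloring using BFS:
  Start at vertex 1, assign color 0
  Color vertex 4 with color 1 (neighbor of 1)
  Color vertex 6 with color 1 (neighbor of 1)
  Color vertex 2 with color 0 (neighbor of 4)
  Color vertex 5 with color 0 (neighbor of 4)
  Color vertex 3 with color 1 (neighbor of 2)

Step 2: 2-coloring succeeded. No conflicts found.
  Set A (color 0): {1, 2, 5}
  Set B (color 1): {3, 4, 6}

The graph is bipartite with partition {1, 2, 5}, {3, 4, 6}.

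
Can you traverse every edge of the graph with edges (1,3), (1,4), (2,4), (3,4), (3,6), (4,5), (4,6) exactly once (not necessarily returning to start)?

Step 1: Find the degree of each vertex:
  deg(1) = 2
  deg(2) = 1
  deg(3) = 3
  deg(4) = 5
  deg(5) = 1
  deg(6) = 2

Step 2: Count vertices with odd degree:
  Odd-degree vertices: 2, 3, 4, 5 (4 total)

Step 3: Apply Euler's theorem:
  - Eulerian circuit exists iff graph is connected and all vertices have even degree
  - Eulerian path exists iff graph is connected and has 0 or 2 odd-degree vertices

Graph has 4 odd-degree vertices (need 0 or 2).
Neither Eulerian path nor Eulerian circuit exists.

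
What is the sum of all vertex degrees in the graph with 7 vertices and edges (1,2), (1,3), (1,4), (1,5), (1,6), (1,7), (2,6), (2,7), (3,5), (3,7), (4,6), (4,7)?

Step 1: Count edges incident to each vertex:
  deg(1) = 6 (neighbors: 2, 3, 4, 5, 6, 7)
  deg(2) = 3 (neighbors: 1, 6, 7)
  deg(3) = 3 (neighbors: 1, 5, 7)
  deg(4) = 3 (neighbors: 1, 6, 7)
  deg(5) = 2 (neighbors: 1, 3)
  deg(6) = 3 (neighbors: 1, 2, 4)
  deg(7) = 4 (neighbors: 1, 2, 3, 4)

Step 2: Sum all degrees:
  6 + 3 + 3 + 3 + 2 + 3 + 4 = 24

Verification: sum of degrees = 2 * |E| = 2 * 12 = 24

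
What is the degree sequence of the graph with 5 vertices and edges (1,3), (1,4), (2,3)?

Step 1: Count edges incident to each vertex:
  deg(1) = 2 (neighbors: 3, 4)
  deg(2) = 1 (neighbors: 3)
  deg(3) = 2 (neighbors: 1, 2)
  deg(4) = 1 (neighbors: 1)
  deg(5) = 0 (neighbors: none)

Step 2: Sort degrees in non-increasing order:
  Degrees: [2, 1, 2, 1, 0] -> sorted: [2, 2, 1, 1, 0]

Degree sequence: [2, 2, 1, 1, 0]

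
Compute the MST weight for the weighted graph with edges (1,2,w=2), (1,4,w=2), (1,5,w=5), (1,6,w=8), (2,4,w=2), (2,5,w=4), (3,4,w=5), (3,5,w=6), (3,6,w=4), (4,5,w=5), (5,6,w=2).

Apply Kruskal's algorithm (sort edges by weight, add if no cycle):

Sorted edges by weight:
  (1,2) w=2
  (1,4) w=2
  (2,4) w=2
  (5,6) w=2
  (2,5) w=4
  (3,6) w=4
  (1,5) w=5
  (3,4) w=5
  (4,5) w=5
  (3,5) w=6
  (1,6) w=8

Add edge (1,2) w=2 -- no cycle. Running total: 2
Add edge (1,4) w=2 -- no cycle. Running total: 4
Skip edge (2,4) w=2 -- would create cycle
Add edge (5,6) w=2 -- no cycle. Running total: 6
Add edge (2,5) w=4 -- no cycle. Running total: 10
Add edge (3,6) w=4 -- no cycle. Running total: 14

MST edges: (1,2,w=2), (1,4,w=2), (5,6,w=2), (2,5,w=4), (3,6,w=4)
Total MST weight: 2 + 2 + 2 + 4 + 4 = 14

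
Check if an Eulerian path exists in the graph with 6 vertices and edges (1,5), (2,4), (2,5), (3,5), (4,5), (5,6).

Step 1: Find the degree of each vertex:
  deg(1) = 1
  deg(2) = 2
  deg(3) = 1
  deg(4) = 2
  deg(5) = 5
  deg(6) = 1

Step 2: Count vertices with odd degree:
  Odd-degree vertices: 1, 3, 5, 6 (4 total)

Step 3: Apply Euler's theorem:
  - Eulerian circuit exists iff graph is connected and all vertices have even degree
  - Eulerian path exists iff graph is connected and has 0 or 2 odd-degree vertices

Graph has 4 odd-degree vertices (need 0 or 2).
Neither Eulerian path nor Eulerian circuit exists.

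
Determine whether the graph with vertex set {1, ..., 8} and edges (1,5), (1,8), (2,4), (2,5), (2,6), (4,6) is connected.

Step 1: Build adjacency list from edges:
  1: 5, 8
  2: 4, 5, 6
  3: (none)
  4: 2, 6
  5: 1, 2
  6: 2, 4
  7: (none)
  8: 1

Step 2: Run BFS/DFS from vertex 1:
  Visited: {1, 5, 8, 2, 4, 6}
  Reached 6 of 8 vertices

Step 3: Only 6 of 8 vertices reached. Graph is disconnected.
Connected components: {1, 2, 4, 5, 6, 8}, {3}, {7}
Answer: No, the graph is not connected (3 components).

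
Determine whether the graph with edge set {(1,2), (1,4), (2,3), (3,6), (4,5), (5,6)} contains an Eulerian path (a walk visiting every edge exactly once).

Step 1: Find the degree of each vertex:
  deg(1) = 2
  deg(2) = 2
  deg(3) = 2
  deg(4) = 2
  deg(5) = 2
  deg(6) = 2

Step 2: Count vertices with odd degree:
  All vertices have even degree (0 odd-degree vertices)

Step 3: Apply Euler's theorem:
  - Eulerian circuit exists iff graph is connected and all vertices have even degree
  - Eulerian path exists iff graph is connected and has 0 or 2 odd-degree vertices

Graph is connected with 0 odd-degree vertices.
Both Eulerian circuit and Eulerian path exist.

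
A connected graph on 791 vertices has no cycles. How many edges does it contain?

A tree on n vertices always has exactly n - 1 edges.
For n = 791: edges = 791 - 1 = 790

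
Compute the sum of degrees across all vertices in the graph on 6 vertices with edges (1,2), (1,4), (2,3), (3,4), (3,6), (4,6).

Step 1: Count edges incident to each vertex:
  deg(1) = 2 (neighbors: 2, 4)
  deg(2) = 2 (neighbors: 1, 3)
  deg(3) = 3 (neighbors: 2, 4, 6)
  deg(4) = 3 (neighbors: 1, 3, 6)
  deg(5) = 0 (neighbors: none)
  deg(6) = 2 (neighbors: 3, 4)

Step 2: Sum all degrees:
  2 + 2 + 3 + 3 + 0 + 2 = 12

Verification: sum of degrees = 2 * |E| = 2 * 6 = 12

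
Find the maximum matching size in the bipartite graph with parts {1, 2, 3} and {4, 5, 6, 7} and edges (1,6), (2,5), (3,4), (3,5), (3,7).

Step 1: List the neighbors of each left vertex:
  1: 6
  2: 5
  3: 4, 5, 7

Step 2: Greedily match left vertices, then look for augmenting paths:
  Match 1 -- 6
  Match 2 -- 5
  Match 3 -- 4
  No augmenting path remains.

Step 3: Verify this is maximum:
  Matching size 3 = min(|L|, |R|) = min(3, 4), which is an upper bound, so this matching is maximum.

Maximum matching: {(1,6), (2,5), (3,4)}
Size: 3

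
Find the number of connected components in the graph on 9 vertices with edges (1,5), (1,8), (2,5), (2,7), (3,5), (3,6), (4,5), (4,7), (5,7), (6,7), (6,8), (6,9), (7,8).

Step 1: Build adjacency list from edges:
  1: 5, 8
  2: 5, 7
  3: 5, 6
  4: 5, 7
  5: 1, 2, 3, 4, 7
  6: 3, 7, 8, 9
  7: 2, 4, 5, 6, 8
  8: 1, 6, 7
  9: 6

Step 2: Run BFS/DFS from vertex 1:
  Visited: {1, 5, 8, 2, 3, 4, 7, 6, 9}
  Reached 9 of 9 vertices

Step 3: All 9 vertices reached from vertex 1, so the graph is connected.
Number of connected components: 1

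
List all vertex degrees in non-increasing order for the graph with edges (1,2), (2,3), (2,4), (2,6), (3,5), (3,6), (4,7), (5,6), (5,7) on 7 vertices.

Step 1: Count edges incident to each vertex:
  deg(1) = 1 (neighbors: 2)
  deg(2) = 4 (neighbors: 1, 3, 4, 6)
  deg(3) = 3 (neighbors: 2, 5, 6)
  deg(4) = 2 (neighbors: 2, 7)
  deg(5) = 3 (neighbors: 3, 6, 7)
  deg(6) = 3 (neighbors: 2, 3, 5)
  deg(7) = 2 (neighbors: 4, 5)

Step 2: Sort degrees in non-increasing order:
  Degrees: [1, 4, 3, 2, 3, 3, 2] -> sorted: [4, 3, 3, 3, 2, 2, 1]

Degree sequence: [4, 3, 3, 3, 2, 2, 1]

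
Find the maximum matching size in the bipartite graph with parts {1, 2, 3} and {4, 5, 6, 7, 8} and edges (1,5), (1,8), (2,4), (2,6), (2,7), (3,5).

Step 1: List the neighbors of each left vertex:
  1: 5, 8
  2: 4, 6, 7
  3: 5

Step 2: Greedily match left vertices, then look for augmenting paths:
  Match 1 -- 8
  Match 2 -- 4
  Match 3 -- 5
  No augmenting path remains.

Step 3: Verify this is maximum:
  Matching size 3 = min(|L|, |R|) = min(3, 5), which is an upper bound, so this matching is maximum.

Maximum matching: {(1,8), (2,4), (3,5)}
Size: 3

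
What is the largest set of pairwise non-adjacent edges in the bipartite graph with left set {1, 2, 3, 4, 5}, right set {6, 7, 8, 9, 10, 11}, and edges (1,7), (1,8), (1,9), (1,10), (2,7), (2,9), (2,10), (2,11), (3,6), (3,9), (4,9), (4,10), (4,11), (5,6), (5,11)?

Step 1: List the neighbors of each left vertex:
  1: 7, 8, 9, 10
  2: 7, 9, 10, 11
  3: 6, 9
  4: 9, 10, 11
  5: 6, 11

Step 2: Greedily match left vertices, then look for augmenting paths:
  Match 1 -- 7
  Match 2 -- 9
  Match 3 -- 6
  Match 4 -- 10
  Match 5 -- 11
  No augmenting path remains.

Step 3: Verify this is maximum:
  Matching size 5 = min(|L|, |R|) = min(5, 6), which is an upper bound, so this matching is maximum.

Maximum matching: {(1,7), (2,9), (3,6), (4,10), (5,11)}
Size: 5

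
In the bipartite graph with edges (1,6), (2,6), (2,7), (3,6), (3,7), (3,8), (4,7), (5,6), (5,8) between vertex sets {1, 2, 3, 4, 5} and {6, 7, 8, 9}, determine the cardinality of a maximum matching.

Step 1: List the neighbors of each left vertex:
  1: 6
  2: 6, 7
  3: 6, 7, 8
  4: 7
  5: 6, 8

Step 2: Greedily match left vertices, then look for augmenting paths:
  Match 1 -- 6
  Match 2 -- 7
  Match 3 -- 8
  No augmenting path remains.

Step 3: Verify this is maximum:
  Matching has size 3. The vertex set {6, 7, 8} covers every edge and has size 3; any matching has at most one edge per cover vertex, so 3 is maximum (König's theorem).

Maximum matching: {(1,6), (2,7), (3,8)}
Size: 3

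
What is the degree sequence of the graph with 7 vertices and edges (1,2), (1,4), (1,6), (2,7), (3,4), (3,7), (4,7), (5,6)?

Step 1: Count edges incident to each vertex:
  deg(1) = 3 (neighbors: 2, 4, 6)
  deg(2) = 2 (neighbors: 1, 7)
  deg(3) = 2 (neighbors: 4, 7)
  deg(4) = 3 (neighbors: 1, 3, 7)
  deg(5) = 1 (neighbors: 6)
  deg(6) = 2 (neighbors: 1, 5)
  deg(7) = 3 (neighbors: 2, 3, 4)

Step 2: Sort degrees in non-increasing order:
  Degrees: [3, 2, 2, 3, 1, 2, 3] -> sorted: [3, 3, 3, 2, 2, 2, 1]

Degree sequence: [3, 3, 3, 2, 2, 2, 1]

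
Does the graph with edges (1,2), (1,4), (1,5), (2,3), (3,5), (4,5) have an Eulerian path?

Step 1: Find the degree of each vertex:
  deg(1) = 3
  deg(2) = 2
  deg(3) = 2
  deg(4) = 2
  deg(5) = 3

Step 2: Count vertices with odd degree:
  Odd-degree vertices: 1, 5 (2 total)

Step 3: Apply Euler's theorem:
  - Eulerian circuit exists iff graph is connected and all vertices have even degree
  - Eulerian path exists iff graph is connected and has 0 or 2 odd-degree vertices

Graph is connected with exactly 2 odd-degree vertices (1, 5).
Eulerian path exists (starting and ending at the odd-degree vertices), but no Eulerian circuit.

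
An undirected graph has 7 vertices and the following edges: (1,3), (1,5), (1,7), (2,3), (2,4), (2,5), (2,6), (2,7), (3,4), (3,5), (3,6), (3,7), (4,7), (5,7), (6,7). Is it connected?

Step 1: Build adjacency list from edges:
  1: 3, 5, 7
  2: 3, 4, 5, 6, 7
  3: 1, 2, 4, 5, 6, 7
  4: 2, 3, 7
  5: 1, 2, 3, 7
  6: 2, 3, 7
  7: 1, 2, 3, 4, 5, 6

Step 2: Run BFS/DFS from vertex 1:
  Visited: {1, 3, 5, 7, 2, 4, 6}
  Reached 7 of 7 vertices

Step 3: All 7 vertices reached from vertex 1, so the graph is connected.
Answer: Yes, the graph is connected.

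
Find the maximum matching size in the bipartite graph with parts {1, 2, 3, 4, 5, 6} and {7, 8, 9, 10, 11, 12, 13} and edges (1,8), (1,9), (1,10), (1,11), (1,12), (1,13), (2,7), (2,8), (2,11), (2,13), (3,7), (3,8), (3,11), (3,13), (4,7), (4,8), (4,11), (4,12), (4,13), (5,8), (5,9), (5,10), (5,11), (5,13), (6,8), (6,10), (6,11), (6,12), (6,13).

Step 1: List the neighbors of each left vertex:
  1: 8, 9, 10, 11, 12, 13
  2: 7, 8, 11, 13
  3: 7, 8, 11, 13
  4: 7, 8, 11, 12, 13
  5: 8, 9, 10, 11, 13
  6: 8, 10, 11, 12, 13

Step 2: Greedily match left vertices, then look for augmenting paths:
  Match 1 -- 8
  Match 2 -- 7
  Match 3 -- 11
  Match 4 -- 12
  Match 5 -- 9
  Match 6 -- 10
  No augmenting path remains.

Step 3: Verify this is maximum:
  Matching size 6 = min(|L|, |R|) = min(6, 7), which is an upper bound, so this matching is maximum.

Maximum matching: {(1,8), (2,7), (3,11), (4,12), (5,9), (6,10)}
Size: 6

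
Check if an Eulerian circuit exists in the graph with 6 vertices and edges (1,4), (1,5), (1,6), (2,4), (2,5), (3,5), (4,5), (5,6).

Step 1: Find the degree of each vertex:
  deg(1) = 3
  deg(2) = 2
  deg(3) = 1
  deg(4) = 3
  deg(5) = 5
  deg(6) = 2

Step 2: Count vertices with odd degree:
  Odd-degree vertices: 1, 3, 4, 5 (4 total)

Step 3: Apply Euler's theorem:
  - Eulerian circuit exists iff graph is connected and all vertices have even degree
  - Eulerian path exists iff graph is connected and has 0 or 2 odd-degree vertices

Graph has 4 odd-degree vertices (need 0 or 2).
Neither Eulerian path nor Eulerian circuit exists.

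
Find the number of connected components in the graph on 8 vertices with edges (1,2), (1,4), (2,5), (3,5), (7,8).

Step 1: Build adjacency list from edges:
  1: 2, 4
  2: 1, 5
  3: 5
  4: 1
  5: 2, 3
  6: (none)
  7: 8
  8: 7

Step 2: Run BFS/DFS from vertex 1:
  Visited: {1, 2, 4, 5, 3}
  Reached 5 of 8 vertices

Step 3: Only 5 of 8 vertices reached. Graph is disconnected.
Connected components: {1, 2, 3, 4, 5}, {6}, {7, 8}
Number of connected components: 3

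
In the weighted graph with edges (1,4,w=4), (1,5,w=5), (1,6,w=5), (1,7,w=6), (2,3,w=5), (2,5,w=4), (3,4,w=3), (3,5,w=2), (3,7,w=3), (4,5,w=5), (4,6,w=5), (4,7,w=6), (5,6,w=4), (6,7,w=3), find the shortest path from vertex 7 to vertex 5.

Step 1: Build adjacency list with weights:
  1: 4(w=4), 5(w=5), 6(w=5), 7(w=6)
  2: 3(w=5), 5(w=4)
  3: 2(w=5), 4(w=3), 5(w=2), 7(w=3)
  4: 1(w=4), 3(w=3), 5(w=5), 6(w=5), 7(w=6)
  5: 1(w=5), 2(w=4), 3(w=2), 4(w=5), 6(w=4)
  6: 1(w=5), 4(w=5), 5(w=4), 7(w=3)
  7: 1(w=6), 3(w=3), 4(w=6), 6(w=3)

Step 2: Apply Dijkstra's algorithm from vertex 7:
  Visit vertex 7 (distance=0)
    Update dist[1] = 6
    Update dist[3] = 3
    Update dist[4] = 6
    Update dist[6] = 3
  Visit vertex 3 (distance=3)
    Update dist[2] = 8
    Update dist[5] = 5
  Visit vertex 6 (distance=3)
  Visit vertex 5 (distance=5)

Step 3: Shortest path: 7 -> 3 -> 5
Total weight: 3 + 2 = 5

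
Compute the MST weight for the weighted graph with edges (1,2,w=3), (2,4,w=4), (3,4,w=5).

Apply Kruskal's algorithm (sort edges by weight, add if no cycle):

Sorted edges by weight:
  (1,2) w=3
  (2,4) w=4
  (3,4) w=5

Add edge (1,2) w=3 -- no cycle. Running total: 3
Add edge (2,4) w=4 -- no cycle. Running total: 7
Add edge (3,4) w=5 -- no cycle. Running total: 12

MST edges: (1,2,w=3), (2,4,w=4), (3,4,w=5)
Total MST weight: 3 + 4 + 5 = 12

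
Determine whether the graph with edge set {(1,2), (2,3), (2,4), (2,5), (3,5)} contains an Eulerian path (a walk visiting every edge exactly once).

Step 1: Find the degree of each vertex:
  deg(1) = 1
  deg(2) = 4
  deg(3) = 2
  deg(4) = 1
  deg(5) = 2

Step 2: Count vertices with odd degree:
  Odd-degree vertices: 1, 4 (2 total)

Step 3: Apply Euler's theorem:
  - Eulerian circuit exists iff graph is connected and all vertices have even degree
  - Eulerian path exists iff graph is connected and has 0 or 2 odd-degree vertices

Graph is connected with exactly 2 odd-degree vertices (1, 4).
Eulerian path exists (starting and ending at the odd-degree vertices), but no Eulerian circuit.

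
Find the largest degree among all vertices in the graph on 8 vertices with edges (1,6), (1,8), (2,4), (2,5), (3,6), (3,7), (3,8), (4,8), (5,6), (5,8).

Step 1: Count edges incident to each vertex:
  deg(1) = 2 (neighbors: 6, 8)
  deg(2) = 2 (neighbors: 4, 5)
  deg(3) = 3 (neighbors: 6, 7, 8)
  deg(4) = 2 (neighbors: 2, 8)
  deg(5) = 3 (neighbors: 2, 6, 8)
  deg(6) = 3 (neighbors: 1, 3, 5)
  deg(7) = 1 (neighbors: 3)
  deg(8) = 4 (neighbors: 1, 3, 4, 5)

Step 2: Find maximum:
  max(2, 2, 3, 2, 3, 3, 1, 4) = 4 (vertex 8)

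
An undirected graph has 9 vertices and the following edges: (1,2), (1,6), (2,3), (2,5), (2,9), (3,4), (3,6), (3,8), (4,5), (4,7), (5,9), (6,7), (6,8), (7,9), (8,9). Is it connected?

Step 1: Build adjacency list from edges:
  1: 2, 6
  2: 1, 3, 5, 9
  3: 2, 4, 6, 8
  4: 3, 5, 7
  5: 2, 4, 9
  6: 1, 3, 7, 8
  7: 4, 6, 9
  8: 3, 6, 9
  9: 2, 5, 7, 8

Step 2: Run BFS/DFS from vertex 1:
  Visited: {1, 2, 6, 3, 5, 9, 7, 8, 4}
  Reached 9 of 9 vertices

Step 3: All 9 vertices reached from vertex 1, so the graph is connected.
Answer: Yes, the graph is connected.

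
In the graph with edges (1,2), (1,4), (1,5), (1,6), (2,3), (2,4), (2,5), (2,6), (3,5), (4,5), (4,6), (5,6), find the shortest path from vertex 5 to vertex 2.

Step 1: Build adjacency list:
  1: 2, 4, 5, 6
  2: 1, 3, 4, 5, 6
  3: 2, 5
  4: 1, 2, 5, 6
  5: 1, 2, 3, 4, 6
  6: 1, 2, 4, 5

Step 2: BFS from vertex 5 to find shortest path to 2:
  vertex 1 reached at distance 1
  vertex 2 reached at distance 1

Step 3: Shortest path: 5 -> 2
Path length: 1 edge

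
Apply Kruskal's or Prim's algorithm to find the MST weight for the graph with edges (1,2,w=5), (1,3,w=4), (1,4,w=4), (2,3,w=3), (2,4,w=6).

Apply Kruskal's algorithm (sort edges by weight, add if no cycle):

Sorted edges by weight:
  (2,3) w=3
  (1,4) w=4
  (1,3) w=4
  (1,2) w=5
  (2,4) w=6

Add edge (2,3) w=3 -- no cycle. Running total: 3
Add edge (1,4) w=4 -- no cycle. Running total: 7
Add edge (1,3) w=4 -- no cycle. Running total: 11

MST edges: (2,3,w=3), (1,4,w=4), (1,3,w=4)
Total MST weight: 3 + 4 + 4 = 11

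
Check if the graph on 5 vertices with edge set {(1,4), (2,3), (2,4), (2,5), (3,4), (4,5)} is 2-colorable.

Step 1: Attempt 2-coloring using BFS:
  Start at vertex 1, assign color 0
  Color vertex 4 with color 1 (neighbor of 1)
  Color vertex 2 with color 0 (neighbor of 4)
  Color vertex 3 with color 0 (neighbor of 4)
  Color vertex 5 with color 0 (neighbor of 4)

Step 2: Conflict found! Vertices 2 and 3 are adjacent but have the same color.
This means the graph contains an odd cycle.

The graph is NOT bipartite.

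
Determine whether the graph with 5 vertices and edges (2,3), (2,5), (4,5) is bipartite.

Step 1: Attempt 2-coloring using BFS:
  Start at vertex 1, assign color 0
  Start new component at vertex 2, assign color 0
  Color vertex 3 with color 1 (neighbor of 2)
  Color vertex 5 with color 1 (neighbor of 2)
  Color vertex 4 with color 0 (neighbor of 5)

Step 2: 2-coloring succeeded. No conflicts found.
  Set A (color 0): {1, 2, 4}
  Set B (color 1): {3, 5}

The graph is bipartite with partition {1, 2, 4}, {3, 5}.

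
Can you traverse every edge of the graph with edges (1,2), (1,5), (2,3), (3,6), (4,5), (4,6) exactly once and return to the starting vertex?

Step 1: Find the degree of each vertex:
  deg(1) = 2
  deg(2) = 2
  deg(3) = 2
  deg(4) = 2
  deg(5) = 2
  deg(6) = 2

Step 2: Count vertices with odd degree:
  All vertices have even degree (0 odd-degree vertices)

Step 3: Apply Euler's theorem:
  - Eulerian circuit exists iff graph is connected and all vertices have even degree
  - Eulerian path exists iff graph is connected and has 0 or 2 odd-degree vertices

Graph is connected with 0 odd-degree vertices.
Both Eulerian circuit and Eulerian path exist.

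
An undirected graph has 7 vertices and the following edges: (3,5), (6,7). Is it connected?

Step 1: Build adjacency list from edges:
  1: (none)
  2: (none)
  3: 5
  4: (none)
  5: 3
  6: 7
  7: 6

Step 2: Run BFS/DFS from vertex 1:
  Visited: {1}
  Reached 1 of 7 vertices

Step 3: Only 1 of 7 vertices reached. Graph is disconnected.
Connected components: {1}, {2}, {3, 5}, {4}, {6, 7}
Answer: No, the graph is not connected (5 components).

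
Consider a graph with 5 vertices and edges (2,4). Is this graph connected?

Step 1: Build adjacency list from edges:
  1: (none)
  2: 4
  3: (none)
  4: 2
  5: (none)

Step 2: Run BFS/DFS from vertex 1:
  Visited: {1}
  Reached 1 of 5 vertices

Step 3: Only 1 of 5 vertices reached. Graph is disconnected.
Connected components: {1}, {2, 4}, {3}, {5}
Answer: No, the graph is not connected (4 components).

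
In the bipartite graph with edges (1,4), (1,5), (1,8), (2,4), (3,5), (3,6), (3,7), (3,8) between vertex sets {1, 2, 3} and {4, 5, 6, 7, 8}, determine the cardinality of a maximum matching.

Step 1: List the neighbors of each left vertex:
  1: 4, 5, 8
  2: 4
  3: 5, 6, 7, 8

Step 2: Greedily match left vertices, then look for augmenting paths:
  Match 1 -- 8
  Match 2 -- 4
  Match 3 -- 5
  No augmenting path remains.

Step 3: Verify this is maximum:
  Matching size 3 = min(|L|, |R|) = min(3, 5), which is an upper bound, so this matching is maximum.

Maximum matching: {(1,8), (2,4), (3,5)}
Size: 3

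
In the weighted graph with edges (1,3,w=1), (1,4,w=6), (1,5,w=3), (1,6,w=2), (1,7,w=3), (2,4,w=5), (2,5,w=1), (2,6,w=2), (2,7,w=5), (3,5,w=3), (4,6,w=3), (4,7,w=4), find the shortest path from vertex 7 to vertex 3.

Step 1: Build adjacency list with weights:
  1: 3(w=1), 4(w=6), 5(w=3), 6(w=2), 7(w=3)
  2: 4(w=5), 5(w=1), 6(w=2), 7(w=5)
  3: 1(w=1), 5(w=3)
  4: 1(w=6), 2(w=5), 6(w=3), 7(w=4)
  5: 1(w=3), 2(w=1), 3(w=3)
  6: 1(w=2), 2(w=2), 4(w=3)
  7: 1(w=3), 2(w=5), 4(w=4)

Step 2: Apply Dijkstra's algorithm from vertex 7:
  Visit vertex 7 (distance=0)
    Update dist[1] = 3
    Update dist[2] = 5
    Update dist[4] = 4
  Visit vertex 1 (distance=3)
    Update dist[3] = 4
    Update dist[5] = 6
    Update dist[6] = 5
  Visit vertex 3 (distance=4)

Step 3: Shortest path: 7 -> 1 -> 3
Total weight: 3 + 1 = 4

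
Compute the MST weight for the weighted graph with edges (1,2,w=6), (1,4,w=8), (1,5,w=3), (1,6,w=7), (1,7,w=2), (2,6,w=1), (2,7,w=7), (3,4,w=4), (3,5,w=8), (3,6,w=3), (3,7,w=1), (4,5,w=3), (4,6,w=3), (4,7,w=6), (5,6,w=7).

Apply Kruskal's algorithm (sort edges by weight, add if no cycle):

Sorted edges by weight:
  (2,6) w=1
  (3,7) w=1
  (1,7) w=2
  (1,5) w=3
  (3,6) w=3
  (4,6) w=3
  (4,5) w=3
  (3,4) w=4
  (1,2) w=6
  (4,7) w=6
  (1,6) w=7
  (2,7) w=7
  (5,6) w=7
  (1,4) w=8
  (3,5) w=8

Add edge (2,6) w=1 -- no cycle. Running total: 1
Add edge (3,7) w=1 -- no cycle. Running total: 2
Add edge (1,7) w=2 -- no cycle. Running total: 4
Add edge (1,5) w=3 -- no cycle. Running total: 7
Add edge (3,6) w=3 -- no cycle. Running total: 10
Add edge (4,6) w=3 -- no cycle. Running total: 13

MST edges: (2,6,w=1), (3,7,w=1), (1,7,w=2), (1,5,w=3), (3,6,w=3), (4,6,w=3)
Total MST weight: 1 + 1 + 2 + 3 + 3 + 3 = 13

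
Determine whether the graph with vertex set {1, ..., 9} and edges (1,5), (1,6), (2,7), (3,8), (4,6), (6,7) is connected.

Step 1: Build adjacency list from edges:
  1: 5, 6
  2: 7
  3: 8
  4: 6
  5: 1
  6: 1, 4, 7
  7: 2, 6
  8: 3
  9: (none)

Step 2: Run BFS/DFS from vertex 1:
  Visited: {1, 5, 6, 4, 7, 2}
  Reached 6 of 9 vertices

Step 3: Only 6 of 9 vertices reached. Graph is disconnected.
Connected components: {1, 2, 4, 5, 6, 7}, {3, 8}, {9}
Answer: No, the graph is not connected (3 components).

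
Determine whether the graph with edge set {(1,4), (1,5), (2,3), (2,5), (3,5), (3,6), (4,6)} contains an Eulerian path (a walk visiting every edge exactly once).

Step 1: Find the degree of each vertex:
  deg(1) = 2
  deg(2) = 2
  deg(3) = 3
  deg(4) = 2
  deg(5) = 3
  deg(6) = 2

Step 2: Count vertices with odd degree:
  Odd-degree vertices: 3, 5 (2 total)

Step 3: Apply Euler's theorem:
  - Eulerian circuit exists iff graph is connected and all vertices have even degree
  - Eulerian path exists iff graph is connected and has 0 or 2 odd-degree vertices

Graph is connected with exactly 2 odd-degree vertices (3, 5).
Eulerian path exists (starting and ending at the odd-degree vertices), but no Eulerian circuit.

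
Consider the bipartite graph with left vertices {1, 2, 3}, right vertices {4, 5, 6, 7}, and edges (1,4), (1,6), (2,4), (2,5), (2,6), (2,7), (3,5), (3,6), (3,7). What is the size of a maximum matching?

Step 1: List the neighbors of each left vertex:
  1: 4, 6
  2: 4, 5, 6, 7
  3: 5, 6, 7

Step 2: Greedily match left vertices, then look for augmenting paths:
  Match 1 -- 4
  Match 2 -- 5
  Match 3 -- 6
  No augmenting path remains.

Step 3: Verify this is maximum:
  Matching size 3 = min(|L|, |R|) = min(3, 4), which is an upper bound, so this matching is maximum.

Maximum matching: {(1,4), (2,5), (3,6)}
Size: 3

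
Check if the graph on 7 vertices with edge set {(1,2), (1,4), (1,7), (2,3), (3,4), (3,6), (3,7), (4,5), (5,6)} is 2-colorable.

Step 1: Attempt 2-coloring using BFS:
  Start at vertex 1, assign color 0
  Color vertex 2 with color 1 (neighbor of 1)
  Color vertex 4 with color 1 (neighbor of 1)
  Color vertex 7 with color 1 (neighbor of 1)
  Color vertex 3 with color 0 (neighbor of 2)
  Color vertex 5 with color 0 (neighbor of 4)
  Color vertex 6 with color 1 (neighbor of 3)

Step 2: 2-coloring succeeded. No conflicts found.
  Set A (color 0): {1, 3, 5}
  Set B (color 1): {2, 4, 6, 7}

The graph is bipartite with partition {1, 3, 5}, {2, 4, 6, 7}.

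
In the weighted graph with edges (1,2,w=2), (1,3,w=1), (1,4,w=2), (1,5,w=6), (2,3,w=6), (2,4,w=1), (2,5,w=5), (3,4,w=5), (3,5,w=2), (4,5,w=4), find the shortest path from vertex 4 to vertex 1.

Step 1: Build adjacency list with weights:
  1: 2(w=2), 3(w=1), 4(w=2), 5(w=6)
  2: 1(w=2), 3(w=6), 4(w=1), 5(w=5)
  3: 1(w=1), 2(w=6), 4(w=5), 5(w=2)
  4: 1(w=2), 2(w=1), 3(w=5), 5(w=4)
  5: 1(w=6), 2(w=5), 3(w=2), 4(w=4)

Step 2: Apply Dijkstra's algorithm from vertex 4:
  Visit vertex 4 (distance=0)
    Update dist[1] = 2
    Update dist[2] = 1
    Update dist[3] = 5
    Update dist[5] = 4
  Visit vertex 2 (distance=1)
  Visit vertex 1 (distance=2)
    Update dist[3] = 3

Step 3: Shortest path: 4 -> 1
Total weight: 2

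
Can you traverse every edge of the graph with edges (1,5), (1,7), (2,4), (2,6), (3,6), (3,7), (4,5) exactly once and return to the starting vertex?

Step 1: Find the degree of each vertex:
  deg(1) = 2
  deg(2) = 2
  deg(3) = 2
  deg(4) = 2
  deg(5) = 2
  deg(6) = 2
  deg(7) = 2

Step 2: Count vertices with odd degree:
  All vertices have even degree (0 odd-degree vertices)

Step 3: Apply Euler's theorem:
  - Eulerian circuit exists iff graph is connected and all vertices have even degree
  - Eulerian path exists iff graph is connected and has 0 or 2 odd-degree vertices

Graph is connected with 0 odd-degree vertices.
Both Eulerian circuit and Eulerian path exist.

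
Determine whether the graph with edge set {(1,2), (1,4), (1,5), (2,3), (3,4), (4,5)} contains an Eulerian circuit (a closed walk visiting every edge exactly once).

Step 1: Find the degree of each vertex:
  deg(1) = 3
  deg(2) = 2
  deg(3) = 2
  deg(4) = 3
  deg(5) = 2

Step 2: Count vertices with odd degree:
  Odd-degree vertices: 1, 4 (2 total)

Step 3: Apply Euler's theorem:
  - Eulerian circuit exists iff graph is connected and all vertices have even degree
  - Eulerian path exists iff graph is connected and has 0 or 2 odd-degree vertices

Graph is connected with exactly 2 odd-degree vertices (1, 4).
Eulerian path exists (starting and ending at the odd-degree vertices), but no Eulerian circuit.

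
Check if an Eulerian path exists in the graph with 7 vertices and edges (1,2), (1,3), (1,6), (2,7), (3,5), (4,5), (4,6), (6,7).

Step 1: Find the degree of each vertex:
  deg(1) = 3
  deg(2) = 2
  deg(3) = 2
  deg(4) = 2
  deg(5) = 2
  deg(6) = 3
  deg(7) = 2

Step 2: Count vertices with odd degree:
  Odd-degree vertices: 1, 6 (2 total)

Step 3: Apply Euler's theorem:
  - Eulerian circuit exists iff graph is connected and all vertices have even degree
  - Eulerian path exists iff graph is connected and has 0 or 2 odd-degree vertices

Graph is connected with exactly 2 odd-degree vertices (1, 6).
Eulerian path exists (starting and ending at the odd-degree vertices), but no Eulerian circuit.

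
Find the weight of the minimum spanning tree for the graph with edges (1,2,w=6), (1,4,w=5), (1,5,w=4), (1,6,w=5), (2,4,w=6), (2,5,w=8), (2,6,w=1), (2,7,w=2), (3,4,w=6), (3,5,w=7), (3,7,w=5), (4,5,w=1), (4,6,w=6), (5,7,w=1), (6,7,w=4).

Apply Kruskal's algorithm (sort edges by weight, add if no cycle):

Sorted edges by weight:
  (2,6) w=1
  (4,5) w=1
  (5,7) w=1
  (2,7) w=2
  (1,5) w=4
  (6,7) w=4
  (1,4) w=5
  (1,6) w=5
  (3,7) w=5
  (1,2) w=6
  (2,4) w=6
  (3,4) w=6
  (4,6) w=6
  (3,5) w=7
  (2,5) w=8

Add edge (2,6) w=1 -- no cycle. Running total: 1
Add edge (4,5) w=1 -- no cycle. Running total: 2
Add edge (5,7) w=1 -- no cycle. Running total: 3
Add edge (2,7) w=2 -- no cycle. Running total: 5
Add edge (1,5) w=4 -- no cycle. Running total: 9
Skip edge (6,7) w=4 -- would create cycle
Skip edge (1,4) w=5 -- would create cycle
Skip edge (1,6) w=5 -- would create cycle
Add edge (3,7) w=5 -- no cycle. Running total: 14

MST edges: (2,6,w=1), (4,5,w=1), (5,7,w=1), (2,7,w=2), (1,5,w=4), (3,7,w=5)
Total MST weight: 1 + 1 + 1 + 2 + 4 + 5 = 14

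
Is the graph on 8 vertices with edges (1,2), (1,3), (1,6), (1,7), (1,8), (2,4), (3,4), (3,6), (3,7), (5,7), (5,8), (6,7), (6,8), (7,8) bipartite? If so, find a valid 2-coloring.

Step 1: Attempt 2-coloring using BFS:
  Start at vertex 1, assign color 0
  Color vertex 2 with color 1 (neighbor of 1)
  Color vertex 3 with color 1 (neighbor of 1)
  Color vertex 6 with color 1 (neighbor of 1)
  Color vertex 7 with color 1 (neighbor of 1)
  Color vertex 8 with color 1 (neighbor of 1)
  Color vertex 4 with color 0 (neighbor of 2)

Step 2: Conflict found! Vertices 3 and 6 are adjacent but have the same color.
This means the graph contains an odd cycle.

The graph is NOT bipartite.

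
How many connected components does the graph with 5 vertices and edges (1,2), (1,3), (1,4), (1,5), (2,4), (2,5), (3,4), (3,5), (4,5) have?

Step 1: Build adjacency list from edges:
  1: 2, 3, 4, 5
  2: 1, 4, 5
  3: 1, 4, 5
  4: 1, 2, 3, 5
  5: 1, 2, 3, 4

Step 2: Run BFS/DFS from vertex 1:
  Visited: {1, 2, 3, 4, 5}
  Reached 5 of 5 vertices

Step 3: All 5 vertices reached from vertex 1, so the graph is connected.
Number of connected components: 1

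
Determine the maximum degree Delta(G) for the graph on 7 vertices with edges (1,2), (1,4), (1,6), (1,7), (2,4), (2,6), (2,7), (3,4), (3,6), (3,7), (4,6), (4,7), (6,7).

Step 1: Count edges incident to each vertex:
  deg(1) = 4 (neighbors: 2, 4, 6, 7)
  deg(2) = 4 (neighbors: 1, 4, 6, 7)
  deg(3) = 3 (neighbors: 4, 6, 7)
  deg(4) = 5 (neighbors: 1, 2, 3, 6, 7)
  deg(5) = 0 (neighbors: none)
  deg(6) = 5 (neighbors: 1, 2, 3, 4, 7)
  deg(7) = 5 (neighbors: 1, 2, 3, 4, 6)

Step 2: Find maximum:
  max(4, 4, 3, 5, 0, 5, 5) = 5 (vertex 4)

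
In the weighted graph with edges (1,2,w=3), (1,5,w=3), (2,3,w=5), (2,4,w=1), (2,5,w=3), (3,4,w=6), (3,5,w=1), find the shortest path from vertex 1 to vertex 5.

Step 1: Build adjacency list with weights:
  1: 2(w=3), 5(w=3)
  2: 1(w=3), 3(w=5), 4(w=1), 5(w=3)
  3: 2(w=5), 4(w=6), 5(w=1)
  4: 2(w=1), 3(w=6)
  5: 1(w=3), 2(w=3), 3(w=1)

Step 2: Apply Dijkstra's algorithm from vertex 1:
  Visit vertex 1 (distance=0)
    Update dist[2] = 3
    Update dist[5] = 3
  Visit vertex 2 (distance=3)
    Update dist[3] = 8
    Update dist[4] = 4
  Visit vertex 5 (distance=3)
    Update dist[3] = 4

Step 3: Shortest path: 1 -> 5
Total weight: 3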